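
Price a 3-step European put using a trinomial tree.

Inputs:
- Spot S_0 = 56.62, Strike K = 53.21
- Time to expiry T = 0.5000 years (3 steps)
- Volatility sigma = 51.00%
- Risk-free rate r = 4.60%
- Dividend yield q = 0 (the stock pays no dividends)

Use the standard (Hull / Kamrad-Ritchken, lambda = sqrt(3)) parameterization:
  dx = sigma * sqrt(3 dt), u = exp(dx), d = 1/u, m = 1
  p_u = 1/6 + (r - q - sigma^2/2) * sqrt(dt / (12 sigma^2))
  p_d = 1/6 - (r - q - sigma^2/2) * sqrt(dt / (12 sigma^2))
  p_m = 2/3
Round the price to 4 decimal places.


Answer: Price = V(0,0) = 5.4877

Derivation:
dt = T/N = 0.166667; dx = sigma*sqrt(3*dt) = 0.360624
u = exp(dx) = 1.434225; d = 1/u = 0.697241
p_u = 0.147244, p_m = 0.666667, p_d = 0.186089
Discount per step: exp(-r*dt) = 0.992363
Stock lattice S(k, j) with j the centered position index:
  k=0: S(0,+0) = 56.6200
  k=1: S(1,-1) = 39.4778; S(1,+0) = 56.6200; S(1,+1) = 81.2058
  k=2: S(2,-2) = 27.5255; S(2,-1) = 39.4778; S(2,+0) = 56.6200; S(2,+1) = 81.2058; S(2,+2) = 116.4674
  k=3: S(3,-3) = 19.1919; S(3,-2) = 27.5255; S(3,-1) = 39.4778; S(3,+0) = 56.6200; S(3,+1) = 81.2058; S(3,+2) = 116.4674; S(3,+3) = 167.0404
Terminal payoffs V(N, j) = max(K - S_T, 0):
  V(3,-3) = 34.018089; V(3,-2) = 25.684486; V(3,-1) = 13.732226; V(3,+0) = 0.000000; V(3,+1) = 0.000000; V(3,+2) = 0.000000; V(3,+3) = 0.000000
Backward induction: V(k, j) = exp(-r*dt) * [p_u * V(k+1, j+1) + p_m * V(k+1, j) + p_d * V(k+1, j-1)]
  V(2,-2) = exp(-r*dt) * [p_u*13.732226 + p_m*25.684486 + p_d*34.018089] = 25.280811
  V(2,-1) = exp(-r*dt) * [p_u*0.000000 + p_m*13.732226 + p_d*25.684486] = 13.827996
  V(2,+0) = exp(-r*dt) * [p_u*0.000000 + p_m*0.000000 + p_d*13.732226] = 2.535900
  V(2,+1) = exp(-r*dt) * [p_u*0.000000 + p_m*0.000000 + p_d*0.000000] = 0.000000
  V(2,+2) = exp(-r*dt) * [p_u*0.000000 + p_m*0.000000 + p_d*0.000000] = 0.000000
  V(1,-1) = exp(-r*dt) * [p_u*2.535900 + p_m*13.827996 + p_d*25.280811] = 14.187354
  V(1,+0) = exp(-r*dt) * [p_u*0.000000 + p_m*2.535900 + p_d*13.827996] = 4.231273
  V(1,+1) = exp(-r*dt) * [p_u*0.000000 + p_m*0.000000 + p_d*2.535900] = 0.468299
  V(0,+0) = exp(-r*dt) * [p_u*0.468299 + p_m*4.231273 + p_d*14.187354] = 5.487680


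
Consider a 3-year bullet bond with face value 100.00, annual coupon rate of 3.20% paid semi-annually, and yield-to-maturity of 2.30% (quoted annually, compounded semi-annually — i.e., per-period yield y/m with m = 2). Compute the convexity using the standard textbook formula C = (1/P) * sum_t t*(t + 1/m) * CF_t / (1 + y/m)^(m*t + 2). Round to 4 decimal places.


Coupon per period c = face * coupon_rate / m = 1.600000
Periods per year m = 2; per-period yield y/m = 0.011500
Number of cashflows N = 6
Cashflows (t years, CF_t, discount factor 1/(1+y/m)^(m*t), PV):
  t = 0.5000: CF_t = 1.600000, DF = 0.988631, PV = 1.581809
  t = 1.0000: CF_t = 1.600000, DF = 0.977391, PV = 1.563825
  t = 1.5000: CF_t = 1.600000, DF = 0.966279, PV = 1.546046
  t = 2.0000: CF_t = 1.600000, DF = 0.955293, PV = 1.528468
  t = 2.5000: CF_t = 1.600000, DF = 0.944432, PV = 1.511091
  t = 3.0000: CF_t = 101.600000, DF = 0.933694, PV = 94.863334
Price P = sum_t PV_t = 102.594573
Convexity numerator sum_t t*(t + 1/m) * CF_t / (1+y/m)^(m*t + 2):
  t = 0.5000: term = 0.773023
  t = 1.0000: term = 2.292702
  t = 1.5000: term = 4.533272
  t = 2.0000: term = 7.469554
  t = 2.5000: term = 11.076946
  t = 3.0000: term = 973.544730
Convexity = (1/P) * sum = 999.690227 / 102.594573 = 9.744085

Answer: Convexity = 9.7441


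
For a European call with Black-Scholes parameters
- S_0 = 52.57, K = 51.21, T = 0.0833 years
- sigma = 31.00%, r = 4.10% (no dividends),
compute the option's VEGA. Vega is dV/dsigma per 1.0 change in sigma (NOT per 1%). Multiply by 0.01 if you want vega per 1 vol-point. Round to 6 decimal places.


Answer: Vega = 5.640195

Derivation:
d1 = 0.3758592951; d2 = 0.2863879030
phi(d1) = 0.3717351510; exp(-qT) = 1.0000000000; exp(-rT) = 0.9965905255
Vega = S * exp(-qT) * phi(d1) * sqrt(T) = 52.5700 * 1.0000000000 * 0.3717351510 * 0.2886173938 = 5.640195


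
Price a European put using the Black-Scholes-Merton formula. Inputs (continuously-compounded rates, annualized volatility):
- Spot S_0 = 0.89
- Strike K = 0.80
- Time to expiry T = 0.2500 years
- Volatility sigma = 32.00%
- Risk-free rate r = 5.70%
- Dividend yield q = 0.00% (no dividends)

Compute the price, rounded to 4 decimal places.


d1 = (ln(S/K) + (r - q + 0.5*sigma^2) * T) / (sigma * sqrt(T)) = 0.83537334
d2 = d1 - sigma * sqrt(T) = 0.67537334
exp(-rT) = 0.98585105; exp(-qT) = 1.00000000
P = K * exp(-rT) * N(-d2) - S_0 * exp(-qT) * N(-d1)
N(-d1) = 0.20175377; N(-d2) = 0.24971930
P = 0.8000 * 0.98585105 * 0.24971930 - 0.8900 * 1.00000000 * 0.20175377 = 0.0174

Answer: Price = 0.0174


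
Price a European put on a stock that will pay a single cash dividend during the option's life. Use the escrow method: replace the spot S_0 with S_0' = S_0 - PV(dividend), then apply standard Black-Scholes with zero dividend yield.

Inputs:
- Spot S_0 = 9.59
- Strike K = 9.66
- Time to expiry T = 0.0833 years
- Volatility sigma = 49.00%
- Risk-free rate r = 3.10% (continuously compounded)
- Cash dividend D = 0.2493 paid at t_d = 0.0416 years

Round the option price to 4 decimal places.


Answer: Price = 0.6947

Derivation:
PV(D) = D * exp(-r * t_d) = 0.2493 * 0.99871123 = 0.24897871
S_0' = S_0 - PV(D) = 9.5900 - 0.24897871 = 9.34102129
d1 = (ln(S_0'/K) + (r + sigma^2/2)*T) / (sigma*sqrt(T)) = -0.14846002
d2 = d1 - sigma*sqrt(T) = -0.28988255
exp(-rT) = 0.99742103
N(-d1) = 0.55901013; N(-d2) = 0.61404695
P = K * exp(-rT) * N(-d2) - S_0' * N(-d1) = 9.6600 * 0.99742103 * 0.61404695 - 9.34102129 * 0.55901013 = 0.6947


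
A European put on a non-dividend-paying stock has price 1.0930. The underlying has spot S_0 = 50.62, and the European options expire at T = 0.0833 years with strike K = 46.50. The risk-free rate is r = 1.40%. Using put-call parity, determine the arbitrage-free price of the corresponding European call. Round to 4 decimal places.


Put-call parity: C - P = S_0 * exp(-qT) - K * exp(-rT).
S_0 * exp(-qT) = 50.6200 * 1.00000000 = 50.62000000
K * exp(-rT) = 46.5000 * 0.99883448 = 46.44580331
C = P + S*exp(-qT) - K*exp(-rT)
C = 1.0930 + 50.62000000 - 46.44580331 = 5.2672

Answer: Call price = 5.2672


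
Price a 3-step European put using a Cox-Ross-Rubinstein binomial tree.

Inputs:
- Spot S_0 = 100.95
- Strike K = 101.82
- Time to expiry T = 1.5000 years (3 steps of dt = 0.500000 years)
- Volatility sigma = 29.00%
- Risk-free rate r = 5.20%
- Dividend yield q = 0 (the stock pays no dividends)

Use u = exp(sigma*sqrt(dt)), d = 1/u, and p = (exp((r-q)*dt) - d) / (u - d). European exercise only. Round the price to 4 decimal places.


dt = T/N = 0.500000
u = exp(sigma*sqrt(dt)) = 1.227600; d = 1/u = 0.814598
p = (exp((r-q)*dt) - d) / (u - d) = 0.512693
Discount per step: exp(-r*dt) = 0.974335
Stock lattice S(k, i) with i counting down-moves:
  k=0: S(0,0) = 100.9500
  k=1: S(1,0) = 123.9262; S(1,1) = 82.2336
  k=2: S(2,0) = 152.1318; S(2,1) = 100.9500; S(2,2) = 66.9873
  k=3: S(3,0) = 186.7570; S(3,1) = 123.9262; S(3,2) = 82.2336; S(3,3) = 54.5677
Terminal payoffs V(N, i) = max(K - S_T, 0):
  V(3,0) = 0.000000; V(3,1) = 0.000000; V(3,2) = 19.586367; V(3,3) = 47.252283
Backward induction: V(k, i) = exp(-r*dt) * [p * V(k+1, i) + (1-p) * V(k+1, i+1)].
  V(2,0) = exp(-r*dt) * [p*0.000000 + (1-p)*0.000000] = 0.000000
  V(2,1) = exp(-r*dt) * [p*0.000000 + (1-p)*19.586367] = 9.299616
  V(2,2) = exp(-r*dt) * [p*19.586367 + (1-p)*47.252283] = 32.219475
  V(1,0) = exp(-r*dt) * [p*0.000000 + (1-p)*9.299616] = 4.415462
  V(1,1) = exp(-r*dt) * [p*9.299616 + (1-p)*32.219475] = 19.943302
  V(0,0) = exp(-r*dt) * [p*4.415462 + (1-p)*19.943302] = 11.674765

Answer: Price = V(0,0) = 11.6748


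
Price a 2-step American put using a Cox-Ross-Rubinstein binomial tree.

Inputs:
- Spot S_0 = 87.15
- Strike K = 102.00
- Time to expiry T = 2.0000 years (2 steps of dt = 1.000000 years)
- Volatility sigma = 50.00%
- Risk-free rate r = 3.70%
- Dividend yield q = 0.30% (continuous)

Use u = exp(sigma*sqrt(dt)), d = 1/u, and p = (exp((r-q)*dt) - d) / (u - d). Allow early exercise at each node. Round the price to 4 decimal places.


dt = T/N = 1.000000
u = exp(sigma*sqrt(dt)) = 1.648721; d = 1/u = 0.606531
p = (exp((r-q)*dt) - d) / (u - d) = 0.410725
Discount per step: exp(-r*dt) = 0.963676
Stock lattice S(k, i) with i counting down-moves:
  k=0: S(0,0) = 87.1500
  k=1: S(1,0) = 143.6861; S(1,1) = 52.8591
  k=2: S(2,0) = 236.8983; S(2,1) = 87.1500; S(2,2) = 32.0607
Terminal payoffs V(N, i) = max(K - S_T, 0):
  V(2,0) = 0.000000; V(2,1) = 14.850000; V(2,2) = 69.939307
Backward induction: V(k, i) = exp(-r*dt) * [p * V(k+1, i) + (1-p) * V(k+1, i+1)]; then take max(V_cont, immediate exercise) for American.
  V(1,0) = exp(-r*dt) * [p*0.000000 + (1-p)*14.850000] = 8.432870; exercise = 0.000000; V(1,0) = max -> 8.432870
  V(1,1) = exp(-r*dt) * [p*14.850000 + (1-p)*69.939307] = 45.594159; exercise = 49.140853; V(1,1) = max -> 49.140853
  V(0,0) = exp(-r*dt) * [p*8.432870 + (1-p)*49.140853] = 31.243401; exercise = 14.850000; V(0,0) = max -> 31.243401

Answer: Price = V(0,0) = 31.2434


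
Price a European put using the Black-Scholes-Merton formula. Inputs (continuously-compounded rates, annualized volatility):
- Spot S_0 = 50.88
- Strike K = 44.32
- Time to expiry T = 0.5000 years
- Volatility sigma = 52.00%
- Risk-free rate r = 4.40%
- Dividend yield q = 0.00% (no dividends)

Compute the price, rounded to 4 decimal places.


d1 = (ln(S/K) + (r - q + 0.5*sigma^2) * T) / (sigma * sqrt(T)) = 0.61908253
d2 = d1 - sigma * sqrt(T) = 0.25138700
exp(-rT) = 0.97824024; exp(-qT) = 1.00000000
P = K * exp(-rT) * N(-d2) - S_0 * exp(-qT) * N(-d1)
N(-d1) = 0.26793100; N(-d2) = 0.40075746
P = 44.3200 * 0.97824024 * 0.40075746 - 50.8800 * 1.00000000 * 0.26793100 = 3.7428

Answer: Price = 3.7428


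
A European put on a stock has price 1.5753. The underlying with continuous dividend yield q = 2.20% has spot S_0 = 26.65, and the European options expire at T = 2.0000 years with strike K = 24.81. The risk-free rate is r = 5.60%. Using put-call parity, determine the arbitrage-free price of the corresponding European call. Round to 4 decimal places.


Put-call parity: C - P = S_0 * exp(-qT) - K * exp(-rT).
S_0 * exp(-qT) = 26.6500 * 0.95695396 = 25.50282297
K * exp(-rT) = 24.8100 * 0.89404426 = 22.18123803
C = P + S*exp(-qT) - K*exp(-rT)
C = 1.5753 + 25.50282297 - 22.18123803 = 4.8969

Answer: Call price = 4.8969


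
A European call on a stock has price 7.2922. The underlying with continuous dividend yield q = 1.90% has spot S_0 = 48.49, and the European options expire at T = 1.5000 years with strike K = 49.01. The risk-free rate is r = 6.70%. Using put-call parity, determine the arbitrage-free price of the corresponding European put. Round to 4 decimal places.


Put-call parity: C - P = S_0 * exp(-qT) - K * exp(-rT).
S_0 * exp(-qT) = 48.4900 * 0.97190229 = 47.12754224
K * exp(-rT) = 49.0100 * 0.90438511 = 44.32391436
P = C - S*exp(-qT) + K*exp(-rT)
P = 7.2922 - 47.12754224 + 44.32391436 = 4.4886

Answer: Put price = 4.4886


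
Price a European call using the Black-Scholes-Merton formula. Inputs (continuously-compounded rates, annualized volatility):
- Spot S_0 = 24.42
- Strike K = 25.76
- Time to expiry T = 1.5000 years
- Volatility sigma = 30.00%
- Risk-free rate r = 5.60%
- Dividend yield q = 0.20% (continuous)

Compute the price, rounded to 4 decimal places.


d1 = (ln(S/K) + (r - q + 0.5*sigma^2) * T) / (sigma * sqrt(T)) = 0.25877381
d2 = d1 - sigma * sqrt(T) = -0.10864966
exp(-rT) = 0.91943126; exp(-qT) = 0.99700450
C = S_0 * exp(-qT) * N(d1) - K * exp(-rT) * N(d2)
N(d1) = 0.60209512; N(d2) = 0.45674019
C = 24.4200 * 0.99700450 * 0.60209512 - 25.7600 * 0.91943126 * 0.45674019 = 3.8414

Answer: Price = 3.8414


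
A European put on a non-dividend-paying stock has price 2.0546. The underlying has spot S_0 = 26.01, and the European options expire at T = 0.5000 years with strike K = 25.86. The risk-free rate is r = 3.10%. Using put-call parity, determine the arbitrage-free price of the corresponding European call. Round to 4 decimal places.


Answer: Call price = 2.6023

Derivation:
Put-call parity: C - P = S_0 * exp(-qT) - K * exp(-rT).
S_0 * exp(-qT) = 26.0100 * 1.00000000 = 26.01000000
K * exp(-rT) = 25.8600 * 0.98461951 = 25.46226044
C = P + S*exp(-qT) - K*exp(-rT)
C = 2.0546 + 26.01000000 - 25.46226044 = 2.6023


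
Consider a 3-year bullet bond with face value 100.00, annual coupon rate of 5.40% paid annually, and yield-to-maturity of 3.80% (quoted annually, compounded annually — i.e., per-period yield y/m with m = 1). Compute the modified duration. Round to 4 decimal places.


Answer: Modified duration = 2.7480

Derivation:
Coupon per period c = face * coupon_rate / m = 5.400000
Periods per year m = 1; per-period yield y/m = 0.038000
Number of cashflows N = 3
Cashflows (t years, CF_t, discount factor 1/(1+y/m)^(m*t), PV):
  t = 1.0000: CF_t = 5.400000, DF = 0.963391, PV = 5.202312
  t = 2.0000: CF_t = 5.400000, DF = 0.928122, PV = 5.011861
  t = 3.0000: CF_t = 105.400000, DF = 0.894145, PV = 94.242880
Price P = sum_t PV_t = 104.457054
First compute Macaulay numerator sum_t t * PV_t:
  t * PV_t at t = 1.0000: 5.202312
  t * PV_t at t = 2.0000: 10.023723
  t * PV_t at t = 3.0000: 282.728641
Macaulay duration D = 297.954676 / 104.457054 = 2.852413
Modified duration = D / (1 + y/m) = 2.852413 / (1 + 0.038000) = 2.747990


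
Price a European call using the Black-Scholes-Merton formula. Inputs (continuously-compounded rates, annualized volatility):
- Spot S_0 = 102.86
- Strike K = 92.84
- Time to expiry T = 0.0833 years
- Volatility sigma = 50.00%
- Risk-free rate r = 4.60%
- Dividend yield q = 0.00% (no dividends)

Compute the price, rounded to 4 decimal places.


Answer: Price = 12.2610

Derivation:
d1 = (ln(S/K) + (r - q + 0.5*sigma^2) * T) / (sigma * sqrt(T)) = 0.80892948
d2 = d1 - sigma * sqrt(T) = 0.66462078
exp(-rT) = 0.99617553; exp(-qT) = 1.00000000
C = S_0 * exp(-qT) * N(d1) - K * exp(-rT) * N(d2)
N(d1) = 0.79072214; N(d2) = 0.74685346
C = 102.8600 * 1.00000000 * 0.79072214 - 92.8400 * 0.99617553 * 0.74685346 = 12.2610


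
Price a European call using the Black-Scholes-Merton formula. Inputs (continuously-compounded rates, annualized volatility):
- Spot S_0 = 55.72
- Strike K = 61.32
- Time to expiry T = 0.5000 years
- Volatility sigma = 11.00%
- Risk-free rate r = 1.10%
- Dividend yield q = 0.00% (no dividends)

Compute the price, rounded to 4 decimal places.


d1 = (ln(S/K) + (r - q + 0.5*sigma^2) * T) / (sigma * sqrt(T)) = -1.12162441
d2 = d1 - sigma * sqrt(T) = -1.19940616
exp(-rT) = 0.99451510; exp(-qT) = 1.00000000
C = S_0 * exp(-qT) * N(d1) - K * exp(-rT) * N(d2)
N(d1) = 0.13101108; N(d2) = 0.11518503
C = 55.7200 * 1.00000000 * 0.13101108 - 61.3200 * 0.99451510 * 0.11518503 = 0.2755

Answer: Price = 0.2755


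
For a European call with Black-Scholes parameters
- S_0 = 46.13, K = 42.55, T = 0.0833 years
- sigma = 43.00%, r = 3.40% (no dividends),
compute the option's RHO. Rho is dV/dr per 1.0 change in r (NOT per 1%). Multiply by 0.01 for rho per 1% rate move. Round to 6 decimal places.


d1 = 0.7358009335; d2 = 0.6116954542
phi(d1) = 0.3043307912; exp(-qT) = 1.0000000000; exp(-rT) = 0.9971718069
N(d2) = 0.7296303650
Rho = K*T*exp(-rT)*N(d2) = 42.5500 * 0.0833 * 0.9971718069 * 0.7296303650 = 2.578799

Answer: Rho = 2.578799


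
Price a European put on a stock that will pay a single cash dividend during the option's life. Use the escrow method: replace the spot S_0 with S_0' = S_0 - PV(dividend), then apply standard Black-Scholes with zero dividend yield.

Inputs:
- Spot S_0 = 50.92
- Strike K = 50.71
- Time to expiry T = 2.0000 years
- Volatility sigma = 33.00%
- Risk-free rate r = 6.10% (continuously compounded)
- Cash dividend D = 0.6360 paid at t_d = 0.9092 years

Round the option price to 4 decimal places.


PV(D) = D * exp(-r * t_d) = 0.6360 * 0.94604873 = 0.60168699
S_0' = S_0 - PV(D) = 50.9200 - 0.60168699 = 50.31831301
d1 = (ln(S_0'/K) + (r + sigma^2/2)*T) / (sigma*sqrt(T)) = 0.47814551
d2 = d1 - sigma*sqrt(T) = 0.01145504
exp(-rT) = 0.88514837
N(-d1) = 0.31627332; N(-d2) = 0.49543020
P = K * exp(-rT) * N(-d2) - S_0' * N(-d1) = 50.7100 * 0.88514837 * 0.49543020 - 50.31831301 * 0.31627332 = 6.3235

Answer: Price = 6.3235


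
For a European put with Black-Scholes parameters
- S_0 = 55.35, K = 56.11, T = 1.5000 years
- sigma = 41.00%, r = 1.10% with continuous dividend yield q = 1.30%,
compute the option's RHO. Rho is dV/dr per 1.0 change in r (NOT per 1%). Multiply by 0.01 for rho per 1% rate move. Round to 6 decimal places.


Answer: Rho = -50.655581

Derivation:
d1 = 0.2179400827; d2 = -0.2842053146
phi(d1) = 0.3895794430; exp(-qT) = 0.9806888952; exp(-rT) = 0.9836353794
N(-d2) = 0.6118734786
Rho = -K*T*exp(-rT)*N(-d2) = -56.1100 * 1.5000 * 0.9836353794 * 0.6118734786 = -50.655581


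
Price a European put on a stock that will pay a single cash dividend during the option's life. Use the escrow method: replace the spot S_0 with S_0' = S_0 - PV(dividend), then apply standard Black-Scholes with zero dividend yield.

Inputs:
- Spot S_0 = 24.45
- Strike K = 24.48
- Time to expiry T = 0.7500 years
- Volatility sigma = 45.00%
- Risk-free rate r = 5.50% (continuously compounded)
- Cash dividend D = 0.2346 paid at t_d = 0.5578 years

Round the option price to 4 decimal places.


Answer: Price = 3.3311

Derivation:
PV(D) = D * exp(-r * t_d) = 0.2346 * 0.96978682 = 0.22751199
S_0' = S_0 - PV(D) = 24.4500 - 0.22751199 = 24.22248801
d1 = (ln(S_0'/K) + (r + sigma^2/2)*T) / (sigma*sqrt(T)) = 0.27356780
d2 = d1 - sigma*sqrt(T) = -0.11614363
exp(-rT) = 0.95958920
N(-d1) = 0.39220839; N(-d2) = 0.54623064
P = K * exp(-rT) * N(-d2) - S_0' * N(-d1) = 24.4800 * 0.95958920 * 0.54623064 - 24.22248801 * 0.39220839 = 3.3311


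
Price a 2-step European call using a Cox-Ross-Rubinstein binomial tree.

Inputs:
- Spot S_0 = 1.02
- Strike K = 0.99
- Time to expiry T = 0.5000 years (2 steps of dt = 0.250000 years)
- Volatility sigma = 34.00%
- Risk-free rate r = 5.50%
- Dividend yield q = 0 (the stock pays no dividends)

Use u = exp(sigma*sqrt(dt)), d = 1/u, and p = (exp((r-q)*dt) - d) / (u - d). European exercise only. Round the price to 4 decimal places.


dt = T/N = 0.250000
u = exp(sigma*sqrt(dt)) = 1.185305; d = 1/u = 0.843665
p = (exp((r-q)*dt) - d) / (u - d) = 0.498127
Discount per step: exp(-r*dt) = 0.986344
Stock lattice S(k, i) with i counting down-moves:
  k=0: S(0,0) = 1.0200
  k=1: S(1,0) = 1.2090; S(1,1) = 0.8605
  k=2: S(2,0) = 1.4330; S(2,1) = 1.0200; S(2,2) = 0.7260
Terminal payoffs V(N, i) = max(S_T - K, 0):
  V(2,0) = 0.443047; V(2,1) = 0.030000; V(2,2) = 0.000000
Backward induction: V(k, i) = exp(-r*dt) * [p * V(k+1, i) + (1-p) * V(k+1, i+1)].
  V(1,0) = exp(-r*dt) * [p*0.443047 + (1-p)*0.030000] = 0.232530
  V(1,1) = exp(-r*dt) * [p*0.030000 + (1-p)*0.000000] = 0.014740
  V(0,0) = exp(-r*dt) * [p*0.232530 + (1-p)*0.014740] = 0.121544

Answer: Price = V(0,0) = 0.1215


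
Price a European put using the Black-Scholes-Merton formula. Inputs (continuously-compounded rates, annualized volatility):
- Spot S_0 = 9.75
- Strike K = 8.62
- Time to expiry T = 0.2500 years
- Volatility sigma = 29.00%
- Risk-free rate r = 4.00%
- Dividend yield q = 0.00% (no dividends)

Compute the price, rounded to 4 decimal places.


d1 = (ln(S/K) + (r - q + 0.5*sigma^2) * T) / (sigma * sqrt(T)) = 0.99099793
d2 = d1 - sigma * sqrt(T) = 0.84599793
exp(-rT) = 0.99004983; exp(-qT) = 1.00000000
P = K * exp(-rT) * N(-d2) - S_0 * exp(-qT) * N(-d1)
N(-d1) = 0.16084329; N(-d2) = 0.19877695
P = 8.6200 * 0.99004983 * 0.19877695 - 9.7500 * 1.00000000 * 0.16084329 = 0.1282

Answer: Price = 0.1282


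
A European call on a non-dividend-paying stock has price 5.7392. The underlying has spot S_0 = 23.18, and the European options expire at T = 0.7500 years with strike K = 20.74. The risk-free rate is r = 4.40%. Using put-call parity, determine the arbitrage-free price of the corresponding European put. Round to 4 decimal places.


Answer: Put price = 2.6259

Derivation:
Put-call parity: C - P = S_0 * exp(-qT) - K * exp(-rT).
S_0 * exp(-qT) = 23.1800 * 1.00000000 = 23.18000000
K * exp(-rT) = 20.7400 * 0.96753856 = 20.06674973
P = C - S*exp(-qT) + K*exp(-rT)
P = 5.7392 - 23.18000000 + 20.06674973 = 2.6259


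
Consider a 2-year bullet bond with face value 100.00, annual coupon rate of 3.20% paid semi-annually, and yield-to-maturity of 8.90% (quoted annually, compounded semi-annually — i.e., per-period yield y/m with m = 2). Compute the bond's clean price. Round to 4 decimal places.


Answer: Price = 89.7636

Derivation:
Coupon per period c = face * coupon_rate / m = 1.600000
Periods per year m = 2; per-period yield y/m = 0.044500
Number of cashflows N = 4
Cashflows (t years, CF_t, discount factor 1/(1+y/m)^(m*t), PV):
  t = 0.5000: CF_t = 1.600000, DF = 0.957396, PV = 1.531833
  t = 1.0000: CF_t = 1.600000, DF = 0.916607, PV = 1.466571
  t = 1.5000: CF_t = 1.600000, DF = 0.877556, PV = 1.404089
  t = 2.0000: CF_t = 101.600000, DF = 0.840168, PV = 85.361086
Price P = sum_t PV_t = 89.763579


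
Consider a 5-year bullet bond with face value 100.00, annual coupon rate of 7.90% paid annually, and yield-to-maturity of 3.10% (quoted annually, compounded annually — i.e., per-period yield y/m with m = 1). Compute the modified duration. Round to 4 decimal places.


Answer: Modified duration = 4.2581

Derivation:
Coupon per period c = face * coupon_rate / m = 7.900000
Periods per year m = 1; per-period yield y/m = 0.031000
Number of cashflows N = 5
Cashflows (t years, CF_t, discount factor 1/(1+y/m)^(m*t), PV):
  t = 1.0000: CF_t = 7.900000, DF = 0.969932, PV = 7.662464
  t = 2.0000: CF_t = 7.900000, DF = 0.940768, PV = 7.432069
  t = 3.0000: CF_t = 7.900000, DF = 0.912481, PV = 7.208603
  t = 4.0000: CF_t = 7.900000, DF = 0.885045, PV = 6.991855
  t = 5.0000: CF_t = 107.900000, DF = 0.858434, PV = 92.624978
Price P = sum_t PV_t = 121.919969
First compute Macaulay numerator sum_t t * PV_t:
  t * PV_t at t = 1.0000: 7.662464
  t * PV_t at t = 2.0000: 14.864139
  t * PV_t at t = 3.0000: 21.625808
  t * PV_t at t = 4.0000: 27.967421
  t * PV_t at t = 5.0000: 463.124890
Macaulay duration D = 535.244722 / 121.919969 = 4.390132
Modified duration = D / (1 + y/m) = 4.390132 / (1 + 0.031000) = 4.258130


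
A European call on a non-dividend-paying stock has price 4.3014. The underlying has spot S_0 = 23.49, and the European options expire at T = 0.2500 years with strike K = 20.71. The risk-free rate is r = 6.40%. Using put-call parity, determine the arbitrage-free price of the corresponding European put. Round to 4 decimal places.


Put-call parity: C - P = S_0 * exp(-qT) - K * exp(-rT).
S_0 * exp(-qT) = 23.4900 * 1.00000000 = 23.49000000
K * exp(-rT) = 20.7100 * 0.98412732 = 20.38127680
P = C - S*exp(-qT) + K*exp(-rT)
P = 4.3014 - 23.49000000 + 20.38127680 = 1.1927

Answer: Put price = 1.1927


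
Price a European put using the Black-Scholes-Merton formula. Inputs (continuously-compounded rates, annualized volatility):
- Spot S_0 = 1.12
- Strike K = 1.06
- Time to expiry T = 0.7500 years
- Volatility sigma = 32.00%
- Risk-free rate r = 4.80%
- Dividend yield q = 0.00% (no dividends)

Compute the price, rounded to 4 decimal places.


d1 = (ln(S/K) + (r - q + 0.5*sigma^2) * T) / (sigma * sqrt(T)) = 0.46714773
d2 = d1 - sigma * sqrt(T) = 0.19001960
exp(-rT) = 0.96464029; exp(-qT) = 1.00000000
P = K * exp(-rT) * N(-d2) - S_0 * exp(-qT) * N(-d1)
N(-d1) = 0.32019709; N(-d2) = 0.42464688
P = 1.0600 * 0.96464029 * 0.42464688 - 1.1200 * 1.00000000 * 0.32019709 = 0.0756

Answer: Price = 0.0756


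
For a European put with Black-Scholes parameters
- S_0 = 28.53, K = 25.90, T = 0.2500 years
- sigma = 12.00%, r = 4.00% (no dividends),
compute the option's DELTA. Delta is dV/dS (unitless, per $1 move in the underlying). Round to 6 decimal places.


d1 = 1.8085532753; d2 = 1.7485532753
phi(d1) = 0.0777411152; exp(-qT) = 1.0000000000; exp(-rT) = 0.9900498337
N(-d1) = 0.0352602165
Delta = -exp(-qT) * N(-d1) = -1.0000000000 * 0.0352602165 = -0.035260

Answer: Delta = -0.035260


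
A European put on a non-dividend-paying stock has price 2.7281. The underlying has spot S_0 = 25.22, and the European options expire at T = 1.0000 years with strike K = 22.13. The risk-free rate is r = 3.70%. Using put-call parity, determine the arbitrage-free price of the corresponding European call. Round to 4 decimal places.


Answer: Call price = 6.6219

Derivation:
Put-call parity: C - P = S_0 * exp(-qT) - K * exp(-rT).
S_0 * exp(-qT) = 25.2200 * 1.00000000 = 25.22000000
K * exp(-rT) = 22.1300 * 0.96367614 = 21.32615288
C = P + S*exp(-qT) - K*exp(-rT)
C = 2.7281 + 25.22000000 - 21.32615288 = 6.6219


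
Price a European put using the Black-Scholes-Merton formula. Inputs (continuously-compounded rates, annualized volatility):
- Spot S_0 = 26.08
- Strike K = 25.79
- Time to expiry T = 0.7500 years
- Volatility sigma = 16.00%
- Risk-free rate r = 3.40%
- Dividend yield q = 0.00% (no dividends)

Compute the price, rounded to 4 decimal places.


d1 = (ln(S/K) + (r - q + 0.5*sigma^2) * T) / (sigma * sqrt(T)) = 0.33401097
d2 = d1 - sigma * sqrt(T) = 0.19544690
exp(-rT) = 0.97482238; exp(-qT) = 1.00000000
P = K * exp(-rT) * N(-d2) - S_0 * exp(-qT) * N(-d1)
N(-d1) = 0.36918564; N(-d2) = 0.42252155
P = 25.7900 * 0.97482238 * 0.42252155 - 26.0800 * 1.00000000 * 0.36918564 = 0.9941

Answer: Price = 0.9941


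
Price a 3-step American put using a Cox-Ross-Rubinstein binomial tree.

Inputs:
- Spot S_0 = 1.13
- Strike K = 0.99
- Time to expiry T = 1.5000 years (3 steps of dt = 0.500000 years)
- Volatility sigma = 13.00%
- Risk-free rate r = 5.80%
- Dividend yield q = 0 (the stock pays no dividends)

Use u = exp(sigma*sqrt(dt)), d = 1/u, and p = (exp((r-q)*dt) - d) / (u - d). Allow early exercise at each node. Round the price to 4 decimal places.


dt = T/N = 0.500000
u = exp(sigma*sqrt(dt)) = 1.096281; d = 1/u = 0.912175
p = (exp((r-q)*dt) - d) / (u - d) = 0.636859
Discount per step: exp(-r*dt) = 0.971416
Stock lattice S(k, i) with i counting down-moves:
  k=0: S(0,0) = 1.1300
  k=1: S(1,0) = 1.2388; S(1,1) = 1.0308
  k=2: S(2,0) = 1.3581; S(2,1) = 1.1300; S(2,2) = 0.9402
  k=3: S(3,0) = 1.4888; S(3,1) = 1.2388; S(3,2) = 1.0308; S(3,3) = 0.8577
Terminal payoffs V(N, i) = max(K - S_T, 0):
  V(3,0) = 0.000000; V(3,1) = 0.000000; V(3,2) = 0.000000; V(3,3) = 0.132346
Backward induction: V(k, i) = exp(-r*dt) * [p * V(k+1, i) + (1-p) * V(k+1, i+1)]; then take max(V_cont, immediate exercise) for American.
  V(2,0) = exp(-r*dt) * [p*0.000000 + (1-p)*0.000000] = 0.000000; exercise = 0.000000; V(2,0) = max -> 0.000000
  V(2,1) = exp(-r*dt) * [p*0.000000 + (1-p)*0.000000] = 0.000000; exercise = 0.000000; V(2,1) = max -> 0.000000
  V(2,2) = exp(-r*dt) * [p*0.000000 + (1-p)*0.132346] = 0.046686; exercise = 0.049769; V(2,2) = max -> 0.049769
  V(1,0) = exp(-r*dt) * [p*0.000000 + (1-p)*0.000000] = 0.000000; exercise = 0.000000; V(1,0) = max -> 0.000000
  V(1,1) = exp(-r*dt) * [p*0.000000 + (1-p)*0.049769] = 0.017557; exercise = 0.000000; V(1,1) = max -> 0.017557
  V(0,0) = exp(-r*dt) * [p*0.000000 + (1-p)*0.017557] = 0.006193; exercise = 0.000000; V(0,0) = max -> 0.006193

Answer: Price = V(0,0) = 0.0062


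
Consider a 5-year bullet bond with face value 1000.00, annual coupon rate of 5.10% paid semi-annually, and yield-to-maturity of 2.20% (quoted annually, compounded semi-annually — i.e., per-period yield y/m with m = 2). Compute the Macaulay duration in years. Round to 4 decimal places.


Answer: Macaulay duration = 4.5149 years

Derivation:
Coupon per period c = face * coupon_rate / m = 25.500000
Periods per year m = 2; per-period yield y/m = 0.011000
Number of cashflows N = 10
Cashflows (t years, CF_t, discount factor 1/(1+y/m)^(m*t), PV):
  t = 0.5000: CF_t = 25.500000, DF = 0.989120, PV = 25.222552
  t = 1.0000: CF_t = 25.500000, DF = 0.978358, PV = 24.948123
  t = 1.5000: CF_t = 25.500000, DF = 0.967713, PV = 24.676679
  t = 2.0000: CF_t = 25.500000, DF = 0.957184, PV = 24.408189
  t = 2.5000: CF_t = 25.500000, DF = 0.946769, PV = 24.142620
  t = 3.0000: CF_t = 25.500000, DF = 0.936468, PV = 23.879941
  t = 3.5000: CF_t = 25.500000, DF = 0.926279, PV = 23.620120
  t = 4.0000: CF_t = 25.500000, DF = 0.916201, PV = 23.363125
  t = 4.5000: CF_t = 25.500000, DF = 0.906232, PV = 23.108927
  t = 5.0000: CF_t = 1025.500000, DF = 0.896372, PV = 919.229829
Price P = sum_t PV_t = 1136.600104
Macaulay numerator sum_t t * PV_t:
  t * PV_t at t = 0.5000: 12.611276
  t * PV_t at t = 1.0000: 24.948123
  t * PV_t at t = 1.5000: 37.015019
  t * PV_t at t = 2.0000: 48.816378
  t * PV_t at t = 2.5000: 60.356551
  t * PV_t at t = 3.0000: 71.639823
  t * PV_t at t = 3.5000: 82.670418
  t * PV_t at t = 4.0000: 93.452501
  t * PV_t at t = 4.5000: 103.990171
  t * PV_t at t = 5.0000: 4596.149145
Macaulay duration D = (sum_t t * PV_t) / P = 5131.649404 / 1136.600104 = 4.514912


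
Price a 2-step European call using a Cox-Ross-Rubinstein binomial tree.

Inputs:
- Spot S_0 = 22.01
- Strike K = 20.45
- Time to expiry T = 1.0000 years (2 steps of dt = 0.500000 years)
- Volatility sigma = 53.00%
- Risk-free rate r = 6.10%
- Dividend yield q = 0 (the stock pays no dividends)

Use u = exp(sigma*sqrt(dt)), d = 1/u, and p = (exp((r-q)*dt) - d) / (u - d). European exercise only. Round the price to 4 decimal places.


dt = T/N = 0.500000
u = exp(sigma*sqrt(dt)) = 1.454652; d = 1/u = 0.687450
p = (exp((r-q)*dt) - d) / (u - d) = 0.447757
Discount per step: exp(-r*dt) = 0.969960
Stock lattice S(k, i) with i counting down-moves:
  k=0: S(0,0) = 22.0100
  k=1: S(1,0) = 32.0169; S(1,1) = 15.1308
  k=2: S(2,0) = 46.5734; S(2,1) = 22.0100; S(2,2) = 10.4016
Terminal payoffs V(N, i) = max(S_T - K, 0):
  V(2,0) = 26.123424; V(2,1) = 1.560000; V(2,2) = 0.000000
Backward induction: V(k, i) = exp(-r*dt) * [p * V(k+1, i) + (1-p) * V(k+1, i+1)].
  V(1,0) = exp(-r*dt) * [p*26.123424 + (1-p)*1.560000] = 12.181196
  V(1,1) = exp(-r*dt) * [p*1.560000 + (1-p)*0.000000] = 0.677518
  V(0,0) = exp(-r*dt) * [p*12.181196 + (1-p)*0.677518] = 5.653290

Answer: Price = V(0,0) = 5.6533


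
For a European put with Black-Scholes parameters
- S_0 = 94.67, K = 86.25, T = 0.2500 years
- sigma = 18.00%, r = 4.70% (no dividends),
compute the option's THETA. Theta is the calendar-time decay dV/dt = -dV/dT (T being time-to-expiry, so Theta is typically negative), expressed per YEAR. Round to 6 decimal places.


Answer: Theta = -2.741521

Derivation:
d1 = 1.2105233803; d2 = 1.1205233803
phi(d1) = 0.1917386638; exp(-qT) = 1.0000000000; exp(-rT) = 0.9883187617
Theta = -S*exp(-qT)*phi(d1)*sigma/(2*sqrt(T)) + r*K*exp(-rT)*N(-d2) - q*S*exp(-qT)*N(-d1)
N(-d1) = 0.1130390624; N(-d2) = 0.1312453975; sqrt(T) = 0.5000000000
Term 1 = -94.6700 * 1.0000000000 * 0.1917386638 * 0.1800 / (2 * 0.5000000000) = -3.2673418744
Term 2 = 0.0470 * 86.2500 * 0.9883187617 * 0.1312453975 = 0.5258211905
Term 3 = 0 (no dividend yield, q = 0)
Theta = -3.2673418744 + (0.5258211905) + (0.0000000000) = -2.741521


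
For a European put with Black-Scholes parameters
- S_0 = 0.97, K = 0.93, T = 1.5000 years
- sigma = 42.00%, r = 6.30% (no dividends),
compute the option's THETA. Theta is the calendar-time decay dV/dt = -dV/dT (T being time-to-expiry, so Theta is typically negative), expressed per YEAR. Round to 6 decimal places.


d1 = 0.5227745437; d2 = 0.0083816977
phi(d1) = 0.3479887439; exp(-qT) = 1.0000000000; exp(-rT) = 0.9098277346
Theta = -S*exp(-qT)*phi(d1)*sigma/(2*sqrt(T)) + r*K*exp(-rT)*N(-d2) - q*S*exp(-qT)*N(-d1)
N(-d1) = 0.3005655782; N(-d2) = 0.4966562255; sqrt(T) = 1.2247448714
Term 1 = -0.9700 * 1.0000000000 * 0.3479887439 * 0.4200 / (2 * 1.2247448714) = -0.0578776109
Term 2 = 0.0630 * 0.9300 * 0.9098277346 * 0.4966562255 = 0.0264751575
Term 3 = 0 (no dividend yield, q = 0)
Theta = -0.0578776109 + (0.0264751575) + (0.0000000000) = -0.031402

Answer: Theta = -0.031402


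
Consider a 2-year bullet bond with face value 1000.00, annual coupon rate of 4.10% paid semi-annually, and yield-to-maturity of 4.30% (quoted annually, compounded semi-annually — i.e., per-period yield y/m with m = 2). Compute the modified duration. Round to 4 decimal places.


Answer: Modified duration = 1.8996

Derivation:
Coupon per period c = face * coupon_rate / m = 20.500000
Periods per year m = 2; per-period yield y/m = 0.021500
Number of cashflows N = 4
Cashflows (t years, CF_t, discount factor 1/(1+y/m)^(m*t), PV):
  t = 0.5000: CF_t = 20.500000, DF = 0.978953, PV = 20.068527
  t = 1.0000: CF_t = 20.500000, DF = 0.958348, PV = 19.646135
  t = 1.5000: CF_t = 20.500000, DF = 0.938177, PV = 19.232633
  t = 2.0000: CF_t = 1020.500000, DF = 0.918431, PV = 937.258797
Price P = sum_t PV_t = 996.206091
First compute Macaulay numerator sum_t t * PV_t:
  t * PV_t at t = 0.5000: 10.034263
  t * PV_t at t = 1.0000: 19.646135
  t * PV_t at t = 1.5000: 28.848950
  t * PV_t at t = 2.0000: 1874.517593
Macaulay duration D = 1933.046941 / 996.206091 = 1.940409
Modified duration = D / (1 + y/m) = 1.940409 / (1 + 0.021500) = 1.899568


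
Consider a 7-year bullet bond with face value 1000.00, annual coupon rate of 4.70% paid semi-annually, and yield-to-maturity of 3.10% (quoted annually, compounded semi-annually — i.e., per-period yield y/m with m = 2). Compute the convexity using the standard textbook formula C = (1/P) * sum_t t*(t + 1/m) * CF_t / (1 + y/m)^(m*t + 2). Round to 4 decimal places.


Answer: Convexity = 42.2373

Derivation:
Coupon per period c = face * coupon_rate / m = 23.500000
Periods per year m = 2; per-period yield y/m = 0.015500
Number of cashflows N = 14
Cashflows (t years, CF_t, discount factor 1/(1+y/m)^(m*t), PV):
  t = 0.5000: CF_t = 23.500000, DF = 0.984737, PV = 23.141310
  t = 1.0000: CF_t = 23.500000, DF = 0.969706, PV = 22.788094
  t = 1.5000: CF_t = 23.500000, DF = 0.954905, PV = 22.440270
  t = 2.0000: CF_t = 23.500000, DF = 0.940330, PV = 22.097755
  t = 2.5000: CF_t = 23.500000, DF = 0.925977, PV = 21.760468
  t = 3.0000: CF_t = 23.500000, DF = 0.911844, PV = 21.428329
  t = 3.5000: CF_t = 23.500000, DF = 0.897926, PV = 21.101259
  t = 4.0000: CF_t = 23.500000, DF = 0.884220, PV = 20.779182
  t = 4.5000: CF_t = 23.500000, DF = 0.870724, PV = 20.462020
  t = 5.0000: CF_t = 23.500000, DF = 0.857434, PV = 20.149700
  t = 5.5000: CF_t = 23.500000, DF = 0.844347, PV = 19.842147
  t = 6.0000: CF_t = 23.500000, DF = 0.831459, PV = 19.539288
  t = 6.5000: CF_t = 23.500000, DF = 0.818768, PV = 19.241051
  t = 7.0000: CF_t = 1023.500000, DF = 0.806271, PV = 825.218316
Price P = sum_t PV_t = 1099.989188
Convexity numerator sum_t t*(t + 1/m) * CF_t / (1+y/m)^(m*t + 2):
  t = 0.5000: term = 11.220135
  t = 1.0000: term = 33.146632
  t = 1.5000: term = 65.281403
  t = 2.0000: term = 107.141643
  t = 2.5000: term = 158.259442
  t = 3.0000: term = 218.181408
  t = 3.5000: term = 286.468285
  t = 4.0000: term = 362.694600
  t = 4.5000: term = 446.448302
  t = 5.0000: term = 537.330414
  t = 5.5000: term = 634.954699
  t = 6.0000: term = 738.947324
  t = 6.5000: term = 848.946540
  t = 7.0000: term = 42011.511460
Convexity = (1/P) * sum = 46460.532287 / 1099.989188 = 42.237263


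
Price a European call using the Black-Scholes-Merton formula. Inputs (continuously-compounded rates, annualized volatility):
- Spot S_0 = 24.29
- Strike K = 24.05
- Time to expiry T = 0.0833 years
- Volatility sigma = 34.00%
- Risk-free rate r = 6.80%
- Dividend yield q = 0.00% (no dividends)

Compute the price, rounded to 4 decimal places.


d1 = (ln(S/K) + (r - q + 0.5*sigma^2) * T) / (sigma * sqrt(T)) = 0.20797824
d2 = d1 - sigma * sqrt(T) = 0.10984832
exp(-rT) = 0.99435161; exp(-qT) = 1.00000000
C = S_0 * exp(-qT) * N(d1) - K * exp(-rT) * N(d2)
N(d1) = 0.58237702; N(d2) = 0.54373517
C = 24.2900 * 1.00000000 * 0.58237702 - 24.0500 * 0.99435161 * 0.54373517 = 1.1430

Answer: Price = 1.1430


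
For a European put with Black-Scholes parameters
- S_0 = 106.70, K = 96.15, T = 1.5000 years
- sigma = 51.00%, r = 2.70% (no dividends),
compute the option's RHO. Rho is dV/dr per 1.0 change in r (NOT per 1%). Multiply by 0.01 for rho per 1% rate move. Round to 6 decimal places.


d1 = 0.5438294469; d2 = -0.0807904375
phi(d1) = 0.3441031655; exp(-qT) = 1.0000000000; exp(-rT) = 0.9603091645
N(-d2) = 0.5321956935
Rho = -K*T*exp(-rT)*N(-d2) = -96.1500 * 1.5000 * 0.9603091645 * 0.5321956935 = -73.709417

Answer: Rho = -73.709417


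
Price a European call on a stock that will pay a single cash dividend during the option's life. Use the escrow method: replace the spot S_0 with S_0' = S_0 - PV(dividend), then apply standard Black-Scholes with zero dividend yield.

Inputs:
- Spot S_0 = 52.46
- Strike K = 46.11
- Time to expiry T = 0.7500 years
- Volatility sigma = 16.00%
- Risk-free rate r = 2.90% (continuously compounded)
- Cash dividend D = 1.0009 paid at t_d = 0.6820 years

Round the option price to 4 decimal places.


Answer: Price = 6.9692

Derivation:
PV(D) = D * exp(-r * t_d) = 1.0009 * 0.98041630 = 0.98129868
S_0' = S_0 - PV(D) = 52.4600 - 0.98129868 = 51.47870132
d1 = (ln(S_0'/K) + (r + sigma^2/2)*T) / (sigma*sqrt(T)) = 1.02110392
d2 = d1 - sigma*sqrt(T) = 0.88253985
exp(-rT) = 0.97848483
N(d1) = 0.84639740; N(d2) = 0.81125753
C = S_0' * N(d1) - K * exp(-rT) * N(d2) = 51.47870132 * 0.84639740 - 46.1100 * 0.97848483 * 0.81125753 = 6.9692


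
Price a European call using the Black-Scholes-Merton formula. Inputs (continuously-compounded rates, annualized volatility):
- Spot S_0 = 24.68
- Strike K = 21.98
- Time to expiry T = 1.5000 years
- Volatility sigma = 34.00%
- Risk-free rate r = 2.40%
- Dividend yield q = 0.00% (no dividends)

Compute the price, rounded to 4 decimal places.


d1 = (ln(S/K) + (r - q + 0.5*sigma^2) * T) / (sigma * sqrt(T)) = 0.57289303
d2 = d1 - sigma * sqrt(T) = 0.15647977
exp(-rT) = 0.96464029; exp(-qT) = 1.00000000
C = S_0 * exp(-qT) * N(d1) - K * exp(-rT) * N(d2)
N(d1) = 0.71664144; N(d2) = 0.56217257
C = 24.6800 * 1.00000000 * 0.71664144 - 21.9800 * 0.96464029 * 0.56217257 = 5.7671

Answer: Price = 5.7671


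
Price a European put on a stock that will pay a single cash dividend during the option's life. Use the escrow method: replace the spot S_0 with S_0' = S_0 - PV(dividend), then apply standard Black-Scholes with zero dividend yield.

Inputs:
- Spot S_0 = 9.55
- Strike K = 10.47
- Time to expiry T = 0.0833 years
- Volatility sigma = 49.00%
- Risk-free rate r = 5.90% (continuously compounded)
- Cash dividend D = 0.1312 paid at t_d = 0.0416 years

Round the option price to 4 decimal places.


Answer: Price = 1.1950

Derivation:
PV(D) = D * exp(-r * t_d) = 0.1312 * 0.99754861 = 0.13087838
S_0' = S_0 - PV(D) = 9.5500 - 0.13087838 = 9.41912162
d1 = (ln(S_0'/K) + (r + sigma^2/2)*T) / (sigma*sqrt(T)) = -0.64245298
d2 = d1 - sigma*sqrt(T) = -0.78387551
exp(-rT) = 0.99509736
N(-d1) = 0.73971045; N(-d2) = 0.78344342
P = K * exp(-rT) * N(-d2) - S_0' * N(-d1) = 10.4700 * 0.99509736 * 0.78344342 - 9.41912162 * 0.73971045 = 1.1950


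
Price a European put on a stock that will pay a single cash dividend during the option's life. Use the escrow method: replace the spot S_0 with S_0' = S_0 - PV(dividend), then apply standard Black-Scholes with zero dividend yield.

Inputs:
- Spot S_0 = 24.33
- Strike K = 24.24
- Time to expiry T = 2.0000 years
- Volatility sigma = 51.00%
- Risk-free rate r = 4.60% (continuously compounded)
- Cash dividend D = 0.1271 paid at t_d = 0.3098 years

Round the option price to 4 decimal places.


PV(D) = D * exp(-r * t_d) = 0.1271 * 0.98585026 = 0.12530157
S_0' = S_0 - PV(D) = 24.3300 - 0.12530157 = 24.20469843
d1 = (ln(S_0'/K) + (r + sigma^2/2)*T) / (sigma*sqrt(T)) = 0.48616032
d2 = d1 - sigma*sqrt(T) = -0.23508860
exp(-rT) = 0.91210515
N(-d1) = 0.31342675; N(-d2) = 0.59293002
P = K * exp(-rT) * N(-d2) - S_0' * N(-d1) = 24.2400 * 0.91210515 * 0.59293002 - 24.20469843 * 0.31342675 = 5.5229

Answer: Price = 5.5229


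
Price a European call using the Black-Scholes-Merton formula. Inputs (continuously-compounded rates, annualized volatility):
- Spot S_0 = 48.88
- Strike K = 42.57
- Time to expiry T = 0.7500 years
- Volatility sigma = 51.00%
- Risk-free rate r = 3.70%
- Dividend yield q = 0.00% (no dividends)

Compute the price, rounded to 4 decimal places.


Answer: Price = 12.1677

Derivation:
d1 = (ln(S/K) + (r - q + 0.5*sigma^2) * T) / (sigma * sqrt(T)) = 0.59660894
d2 = d1 - sigma * sqrt(T) = 0.15493599
exp(-rT) = 0.97263149; exp(-qT) = 1.00000000
C = S_0 * exp(-qT) * N(d1) - K * exp(-rT) * N(d2)
N(d1) = 0.72461575; N(d2) = 0.56156411
C = 48.8800 * 1.00000000 * 0.72461575 - 42.5700 * 0.97263149 * 0.56156411 = 12.1677
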